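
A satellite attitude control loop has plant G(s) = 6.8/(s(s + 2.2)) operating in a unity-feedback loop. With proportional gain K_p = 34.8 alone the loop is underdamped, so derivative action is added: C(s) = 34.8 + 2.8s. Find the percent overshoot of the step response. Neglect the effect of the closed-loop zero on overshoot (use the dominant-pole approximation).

Forward path: (34.8 + 2.8s)·6.8/(s(s+2.2)). The closed-loop characteristic equation is s² + (2.2 + 6.8·2.8)s + 6.8·34.8 = 0.
That is s² + 21.24s + 236.6 = 0, so ω_n = 15.38 rad/s and ζ = 21.24/(2·15.38) = 0.6904.
%OS = 100·exp(−πζ/√(1−ζ²)) = 4.99%.

4.99%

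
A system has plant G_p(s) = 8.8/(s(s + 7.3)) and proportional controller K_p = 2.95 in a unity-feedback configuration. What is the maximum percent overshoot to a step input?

3.97%

From 1 + K_pG_p(s) = 0: s² + 7.3s + 25.96 = 0 ⇒ ω_n = 5.095, ζ = 0.7164.
%OS = 100·exp(−πζ/√(1−ζ²)) = 100·exp(−π·0.7164/√0.4868) = 3.97%.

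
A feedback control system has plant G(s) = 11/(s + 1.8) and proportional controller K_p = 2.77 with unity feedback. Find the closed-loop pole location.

s = -32.27

Closed-loop transfer function: T(s) = K_p·G(s)/(1 + K_p·G(s)) = 30.47/(s + 1.8 + 30.47) = 30.47/(s + 32.27).
The closed-loop pole is at s = −32.27.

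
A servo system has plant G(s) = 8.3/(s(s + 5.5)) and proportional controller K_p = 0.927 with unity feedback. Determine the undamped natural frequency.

ω_n = 2.77 rad/s

The closed-loop denominator is s(s+5.5) + 0.927·8.3 = s² + 5.5s + 7.694.
Matching s² + 2ζω_n s + ω_n²: ω_n = √7.694 = 2.774 rad/s and 2ζω_n = 5.5, so ζ = 5.5/(2·2.774) = 0.991.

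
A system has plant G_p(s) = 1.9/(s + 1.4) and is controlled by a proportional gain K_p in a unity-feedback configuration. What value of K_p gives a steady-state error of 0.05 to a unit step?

K_p = 14

The loop is type 0, so e_ss(step) = 1/(1 + K_pos) with K_pos = K_p·G_p(0).
G_p(0) = 1.357. Require 1/(1 + K_p·1.357) = 0.05, so 1 + 1.357·K_p = 20.
K_p = (20 − 1)/1.357 = 14.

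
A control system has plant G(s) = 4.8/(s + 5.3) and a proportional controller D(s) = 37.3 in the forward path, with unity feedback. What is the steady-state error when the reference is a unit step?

The loop is type 0. Static position error constant K_pos = D(0)·G(0) = 37.3·0.9057 = 33.78.
Steady-state error to a unit step: e_ss = 1/(1+K_pos) = 1/34.78 = 0.0288.

0.0288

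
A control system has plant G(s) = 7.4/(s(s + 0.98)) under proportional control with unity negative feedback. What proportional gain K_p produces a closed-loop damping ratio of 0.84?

K_p = 0.046

Closed-loop characteristic equation: s² + 0.98s + K_p·7.4 = 0.
So ω_n = √(7.4K_p) and 2ζω_n = 0.98, giving ζ = 0.98/(2√(7.4K_p)).
Setting ζ = 0.84: √(7.4K_p) = 0.98/(2·0.84) = 0.5833, so K_p = 0.3403/7.4 = 0.046.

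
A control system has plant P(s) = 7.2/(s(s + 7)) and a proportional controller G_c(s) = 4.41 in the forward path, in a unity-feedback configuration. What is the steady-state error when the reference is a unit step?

The open loop G_c(s)P(s) has a pole at the origin (type 1), so the static position error constant is infinite and e_ss = 1/(1+∞) = 0.

0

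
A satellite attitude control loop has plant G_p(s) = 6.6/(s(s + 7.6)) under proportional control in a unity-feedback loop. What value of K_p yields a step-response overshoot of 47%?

K_p = 40.1

From %OS = 100·exp(−πζ/√(1−ζ²)) = 47%, ζ = −ln(0.47)/√(π²+ln²(0.47)) = 0.2337.
Characteristic equation s² + 7.6s + 6.6K_p = 0 gives ζ = 7.6/(2√(6.6K_p)).
Setting ζ = 0.2337: √(6.6K_p) = 7.6/(2·0.2337) = 16.26, so K_p = 264.4/6.6 = 40.1.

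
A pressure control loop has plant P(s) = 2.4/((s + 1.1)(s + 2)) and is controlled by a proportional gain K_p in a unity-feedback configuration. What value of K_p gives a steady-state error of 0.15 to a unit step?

K_p = 5.19

For a type-0 loop with proportional control, e_ss = 1/(1 + K_p·P(0)).
P(0) = 1.091. Require 1/(1 + K_p·1.091) = 0.15, so 1 + 1.091·K_p = 6.667.
K_p = (6.667 − 1)/1.091 = 5.19.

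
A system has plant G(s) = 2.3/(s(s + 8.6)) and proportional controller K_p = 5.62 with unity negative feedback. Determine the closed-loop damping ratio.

ζ = 1.2

The closed-loop denominator is s(s+8.6) + 5.62·2.3 = s² + 8.6s + 12.93.
So ω_n² = 12.93 ⇒ ω_n = 3.595 rad/s, and ζ = 8.6/(2ω_n) = 1.2.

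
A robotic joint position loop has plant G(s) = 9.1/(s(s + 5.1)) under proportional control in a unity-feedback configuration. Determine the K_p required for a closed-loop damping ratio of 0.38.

Closed-loop characteristic equation: s² + 5.1s + K_p·9.1 = 0.
So ω_n = √(9.1K_p) and 2ζω_n = 5.1, giving ζ = 5.1/(2√(9.1K_p)).
Setting ζ = 0.38: √(9.1K_p) = 5.1/(2·0.38) = 6.711, so K_p = 45.03/9.1 = 4.95.

K_p = 4.95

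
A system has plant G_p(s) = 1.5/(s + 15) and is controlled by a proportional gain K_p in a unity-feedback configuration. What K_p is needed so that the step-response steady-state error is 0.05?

Steady-state error for a unit step on this type-0 loop is 1/(1 + K_p·G_p(0)).
G_p(0) = 0.1. Require 1/(1 + K_p·0.1) = 0.05, so 1 + 0.1·K_p = 20.
K_p = (20 − 1)/0.1 = 190.

K_p = 190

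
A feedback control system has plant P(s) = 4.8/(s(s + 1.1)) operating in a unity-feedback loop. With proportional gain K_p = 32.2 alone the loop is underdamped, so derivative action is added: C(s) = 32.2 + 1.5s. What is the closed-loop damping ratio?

ζ = 0.334

Forward path: (32.2 + 1.5s)·4.8/(s(s+1.1)). The closed-loop characteristic equation is s² + (1.1 + 4.8·1.5)s + 4.8·32.2 = 0.
That is s² + 8.3s + 154.6 = 0, so ω_n = 12.43 rad/s and ζ = 8.3/(2·12.43) = 0.3338.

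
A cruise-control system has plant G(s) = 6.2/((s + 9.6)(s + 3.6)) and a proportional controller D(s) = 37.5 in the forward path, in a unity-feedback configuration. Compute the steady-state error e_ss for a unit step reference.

0.129

The loop is type 0. Static position error constant K_pos = D(0)·G(0) = 37.5·0.1794 = 6.727.
Steady-state error to a unit step: e_ss = 1/(1+K_pos) = 1/7.727 = 0.129.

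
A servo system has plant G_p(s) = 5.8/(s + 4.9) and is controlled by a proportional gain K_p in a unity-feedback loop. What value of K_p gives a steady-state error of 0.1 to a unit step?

K_p = 7.6

For a type-0 loop with proportional control, e_ss = 1/(1 + K_p·G_p(0)).
G_p(0) = 1.184. Require 1/(1 + K_p·1.184) = 0.1, so 1 + 1.184·K_p = 10.
K_p = (10 − 1)/1.184 = 7.6.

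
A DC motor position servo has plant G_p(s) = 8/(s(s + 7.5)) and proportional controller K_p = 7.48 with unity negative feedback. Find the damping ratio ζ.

ζ = 0.485

The closed-loop denominator is s(s+7.5) + 7.48·8 = s² + 7.5s + 59.84.
So ω_n² = 59.84 ⇒ ω_n = 7.736 rad/s, and ζ = 7.5/(2ω_n) = 0.485.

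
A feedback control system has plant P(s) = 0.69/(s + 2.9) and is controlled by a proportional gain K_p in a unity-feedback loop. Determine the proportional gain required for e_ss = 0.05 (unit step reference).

The loop is type 0, so e_ss(step) = 1/(1 + K_pos) with K_pos = K_p·P(0).
P(0) = 0.2379. Require 1/(1 + K_p·0.2379) = 0.05, so 1 + 0.2379·K_p = 20.
K_p = (20 − 1)/0.2379 = 79.9.

K_p = 79.9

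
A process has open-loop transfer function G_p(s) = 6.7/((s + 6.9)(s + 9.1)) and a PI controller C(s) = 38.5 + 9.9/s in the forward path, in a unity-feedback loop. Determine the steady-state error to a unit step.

0

The open loop C(s)G_p(s) has a pole at the origin (type 1), so the static position error constant is infinite and e_ss = 1/(1+∞) = 0.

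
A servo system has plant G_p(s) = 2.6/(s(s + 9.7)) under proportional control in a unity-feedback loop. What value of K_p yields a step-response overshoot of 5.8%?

K_p = 20.1

From %OS = 100·exp(−πζ/√(1−ζ²)) = 5.8%, ζ = −ln(0.058)/√(π²+ln²(0.058)) = 0.6716.
Characteristic equation s² + 9.7s + 2.6K_p = 0 gives ζ = 9.7/(2√(2.6K_p)).
Setting ζ = 0.6716: √(2.6K_p) = 9.7/(2·0.6716) = 7.222, so K_p = 52.16/2.6 = 20.1.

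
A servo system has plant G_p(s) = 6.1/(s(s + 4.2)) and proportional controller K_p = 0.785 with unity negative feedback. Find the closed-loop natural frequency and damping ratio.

ω_n = 2.19 rad/s, ζ = 0.96

With unity feedback the closed-loop characteristic equation is s² + 4.2s + 0.785·6.1 = s² + 4.2s + 4.788 = 0.
Matching s² + 2ζω_n s + ω_n²: ω_n = √4.788 = 2.188 rad/s and 2ζω_n = 4.2, so ζ = 4.2/(2·2.188) = 0.96.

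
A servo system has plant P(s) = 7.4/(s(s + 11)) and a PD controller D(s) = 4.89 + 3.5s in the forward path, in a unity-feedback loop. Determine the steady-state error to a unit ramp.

The loop has one pole at the origin (type 1). Velocity error constant K_v = lim_{s→0} s·D(s)P(s) = 4.89·7.4/11 = 3.29.
Steady-state error to a unit ramp: e_ss = 1/K_v = 0.304.

0.304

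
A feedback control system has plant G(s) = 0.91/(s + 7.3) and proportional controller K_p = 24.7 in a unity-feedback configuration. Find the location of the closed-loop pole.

s = -29.78

Closed-loop transfer function: T(s) = K_p·G(s)/(1 + K_p·G(s)) = 22.48/(s + 7.3 + 22.48) = 22.48/(s + 29.78).
The closed-loop pole is at s = −29.78.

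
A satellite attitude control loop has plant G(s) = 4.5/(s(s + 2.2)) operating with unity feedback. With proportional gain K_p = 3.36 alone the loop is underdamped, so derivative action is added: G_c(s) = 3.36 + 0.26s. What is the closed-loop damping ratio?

Forward path: (3.36 + 0.26s)·4.5/(s(s+2.2)). The closed-loop characteristic equation is s² + (2.2 + 4.5·0.26)s + 4.5·3.36 = 0.
That is s² + 3.37s + 15.12 = 0, so ω_n = 3.888 rad/s and ζ = 3.37/(2·3.888) = 0.4333.

ζ = 0.433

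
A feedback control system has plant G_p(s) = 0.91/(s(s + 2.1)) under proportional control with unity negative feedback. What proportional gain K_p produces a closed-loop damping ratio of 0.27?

K_p = 16.6

Closed-loop characteristic equation: s² + 2.1s + K_p·0.91 = 0.
So ω_n = √(0.91K_p) and 2ζω_n = 2.1, giving ζ = 2.1/(2√(0.91K_p)).
Setting ζ = 0.27: √(0.91K_p) = 2.1/(2·0.27) = 3.889, so K_p = 15.12/0.91 = 16.6.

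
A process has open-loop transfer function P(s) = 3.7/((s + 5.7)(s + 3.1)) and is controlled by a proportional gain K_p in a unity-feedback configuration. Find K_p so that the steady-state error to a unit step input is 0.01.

The loop is type 0, so e_ss(step) = 1/(1 + K_pos) with K_pos = K_p·P(0).
P(0) = 0.2094. Require 1/(1 + K_p·0.2094) = 0.01, so 1 + 0.2094·K_p = 100.
K_p = (100 − 1)/0.2094 = 473.

K_p = 473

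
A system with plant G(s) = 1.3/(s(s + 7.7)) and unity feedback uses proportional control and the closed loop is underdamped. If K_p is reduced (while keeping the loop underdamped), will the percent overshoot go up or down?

ζ = 7.7/(2√(1.3K_p)) rises as K_p falls; higher damping means less overshoot.

decrease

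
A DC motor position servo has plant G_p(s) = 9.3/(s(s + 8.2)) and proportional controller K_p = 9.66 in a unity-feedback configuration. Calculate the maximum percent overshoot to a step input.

The closed-loop denominator s² + 8.2s + 89.84 gives ω_n = √89.84 = 9.478 and ζ = 8.2/(2ω_n) = 0.4326.
%OS = 100·exp(−πζ/√(1−ζ²)) = 100·exp(−π·0.4326/√0.8129) = 22.2%.

22.2%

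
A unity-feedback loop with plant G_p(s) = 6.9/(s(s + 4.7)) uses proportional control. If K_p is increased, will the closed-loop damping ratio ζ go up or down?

ζ = 4.7/(2√(6.9K_p)); increasing K_p raises the denominator, so ζ falls.

decrease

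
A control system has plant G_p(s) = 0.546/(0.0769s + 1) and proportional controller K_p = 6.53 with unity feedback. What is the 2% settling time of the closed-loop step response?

T_s ≈ 0.0674 s

Closed loop: T(s) = K_p·G_p/(1+K_p·G_p) = 3.565/(0.0769s + 1 + 3.565), with pole at s = −(1 + 3.565)/0.0769 = −59.37.
τ = 1/59.37 = 0.01684 s, so 2% settling time ≈ 4τ = 0.0674 s.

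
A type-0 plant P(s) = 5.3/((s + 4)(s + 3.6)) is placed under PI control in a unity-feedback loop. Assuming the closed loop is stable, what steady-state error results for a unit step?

0

The PI controller's integrator makes the forward path type 1, so e_ss to a step is zero.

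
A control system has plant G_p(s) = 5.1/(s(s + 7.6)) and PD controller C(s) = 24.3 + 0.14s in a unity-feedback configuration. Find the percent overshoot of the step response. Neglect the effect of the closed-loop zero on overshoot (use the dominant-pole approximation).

28.2%

Forward path: (24.3 + 0.14s)·5.1/(s(s+7.6)). The closed-loop characteristic equation is s² + (7.6 + 5.1·0.14)s + 5.1·24.3 = 0.
That is s² + 8.314s + 123.9 = 0, so ω_n = 11.13 rad/s and ζ = 8.314/(2·11.13) = 0.3734.
%OS = 100·exp(−πζ/√(1−ζ²)) = 28.2%.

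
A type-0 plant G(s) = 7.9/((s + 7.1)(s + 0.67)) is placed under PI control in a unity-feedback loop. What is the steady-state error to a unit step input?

0

The PI controller's integrator makes the forward path type 1, so e_ss to a step is zero.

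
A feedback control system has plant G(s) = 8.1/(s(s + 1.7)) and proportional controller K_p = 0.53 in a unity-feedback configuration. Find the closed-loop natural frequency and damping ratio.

With unity feedback the closed-loop characteristic equation is s² + 1.7s + 0.53·8.1 = s² + 1.7s + 4.293 = 0.
So ω_n² = 4.293 ⇒ ω_n = 2.072 rad/s, and ζ = 1.7/(2ω_n) = 0.41.

ω_n = 2.07 rad/s, ζ = 0.41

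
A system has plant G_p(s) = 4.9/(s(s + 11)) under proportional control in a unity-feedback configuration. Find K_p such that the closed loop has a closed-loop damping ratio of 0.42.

K_p = 35

Closed-loop characteristic equation: s² + 11s + K_p·4.9 = 0.
So ω_n = √(4.9K_p) and 2ζω_n = 11, giving ζ = 11/(2√(4.9K_p)).
Setting ζ = 0.42: √(4.9K_p) = 11/(2·0.42) = 13.1, so K_p = 171.5/4.9 = 35.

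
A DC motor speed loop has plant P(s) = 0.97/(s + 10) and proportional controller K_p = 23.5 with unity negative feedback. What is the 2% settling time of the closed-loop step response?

T_s ≈ 0.122 s

Closed-loop transfer function: T(s) = K_p·P(s)/(1 + K_p·P(s)) = 22.79/(s + 10 + 22.79) = 22.79/(s + 32.8).
Time constant τ = 1/32.8 = 0.03049 s, so the 2% settling time is about 4τ = 0.122 s.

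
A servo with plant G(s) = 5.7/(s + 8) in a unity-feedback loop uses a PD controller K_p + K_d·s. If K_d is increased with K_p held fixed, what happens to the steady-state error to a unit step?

K_d affects only the transient (the s-coefficient); the DC loop gain, and hence e_ss, depends only on K_p.

unchanged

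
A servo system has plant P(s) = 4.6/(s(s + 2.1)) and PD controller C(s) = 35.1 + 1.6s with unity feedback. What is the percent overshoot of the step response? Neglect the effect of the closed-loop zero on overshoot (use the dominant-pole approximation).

28.4%

Forward path: (35.1 + 1.6s)·4.6/(s(s+2.1)). The closed-loop characteristic equation is s² + (2.1 + 4.6·1.6)s + 4.6·35.1 = 0.
That is s² + 9.46s + 161.5 = 0, so ω_n = 12.71 rad/s and ζ = 9.46/(2·12.71) = 0.3722.
%OS = 100·exp(−πζ/√(1−ζ²)) = 28.4%.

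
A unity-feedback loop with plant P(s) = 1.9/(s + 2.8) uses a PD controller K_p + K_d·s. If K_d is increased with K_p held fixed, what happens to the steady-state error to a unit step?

At s = 0 the derivative term contributes nothing: C(0) = K_p regardless of K_d, so K_pos = K_p·P(0) and e_ss are unchanged.

unchanged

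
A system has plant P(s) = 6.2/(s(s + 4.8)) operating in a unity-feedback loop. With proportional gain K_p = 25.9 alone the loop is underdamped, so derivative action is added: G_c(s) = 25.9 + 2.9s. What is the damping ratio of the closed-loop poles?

ζ = 0.899

Forward path: (25.9 + 2.9s)·6.2/(s(s+4.8)). The closed-loop characteristic equation is s² + (4.8 + 6.2·2.9)s + 6.2·25.9 = 0.
That is s² + 22.78s + 160.6 = 0, so ω_n = 12.67 rad/s and ζ = 22.78/(2·12.67) = 0.8988.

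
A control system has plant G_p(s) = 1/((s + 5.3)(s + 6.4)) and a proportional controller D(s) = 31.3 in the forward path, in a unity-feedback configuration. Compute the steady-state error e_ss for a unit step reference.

The loop is type 0. Static position error constant K_pos = D(0)·G_p(0) = 31.3·0.02948 = 0.9228.
Steady-state error to a unit step: e_ss = 1/(1+K_pos) = 1/1.923 = 0.52.

0.52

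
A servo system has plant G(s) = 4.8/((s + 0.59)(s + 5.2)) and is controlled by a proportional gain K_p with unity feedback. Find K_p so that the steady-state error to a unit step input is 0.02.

Steady-state error for a unit step on this type-0 loop is 1/(1 + K_p·G(0)).
G(0) = 1.565. Require 1/(1 + K_p·1.565) = 0.02, so 1 + 1.565·K_p = 50.
K_p = (50 − 1)/1.565 = 31.3.

K_p = 31.3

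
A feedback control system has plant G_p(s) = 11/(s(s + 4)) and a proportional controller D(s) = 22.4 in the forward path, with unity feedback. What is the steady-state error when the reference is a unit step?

0

The open loop D(s)G_p(s) has a pole at the origin (type 1), so the static position error constant is infinite and e_ss = 1/(1+∞) = 0.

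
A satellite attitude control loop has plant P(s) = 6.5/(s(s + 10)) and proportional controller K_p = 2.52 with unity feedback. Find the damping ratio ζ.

1 + K_p·P(s) = 0 gives s² + 10s + 16.38 = 0.
Matching s² + 2ζω_n s + ω_n²: ω_n = √16.38 = 4.047 rad/s and 2ζω_n = 10, so ζ = 10/(2·4.047) = 1.24.

ζ = 1.24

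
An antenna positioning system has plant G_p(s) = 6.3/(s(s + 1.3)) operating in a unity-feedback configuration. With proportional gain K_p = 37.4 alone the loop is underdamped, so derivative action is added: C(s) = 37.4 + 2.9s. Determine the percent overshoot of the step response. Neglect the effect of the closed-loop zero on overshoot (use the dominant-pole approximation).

Forward path: (37.4 + 2.9s)·6.3/(s(s+1.3)). The closed-loop characteristic equation is s² + (1.3 + 6.3·2.9)s + 6.3·37.4 = 0.
That is s² + 19.57s + 235.6 = 0, so ω_n = 15.35 rad/s and ζ = 19.57/(2·15.35) = 0.6375.
%OS = 100·exp(−πζ/√(1−ζ²)) = 7.43%.

7.43%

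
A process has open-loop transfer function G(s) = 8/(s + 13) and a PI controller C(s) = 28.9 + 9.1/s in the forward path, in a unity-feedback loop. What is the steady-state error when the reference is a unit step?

0

The open loop C(s)G(s) has a pole at the origin (type 1), so the static position error constant is infinite and e_ss = 1/(1+∞) = 0.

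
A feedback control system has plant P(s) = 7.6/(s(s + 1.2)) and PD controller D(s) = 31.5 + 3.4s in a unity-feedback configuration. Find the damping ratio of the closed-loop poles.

ζ = 0.874

Forward path: (31.5 + 3.4s)·7.6/(s(s+1.2)). The closed-loop characteristic equation is s² + (1.2 + 7.6·3.4)s + 7.6·31.5 = 0.
That is s² + 27.04s + 239.4 = 0, so ω_n = 15.47 rad/s and ζ = 27.04/(2·15.47) = 0.8738.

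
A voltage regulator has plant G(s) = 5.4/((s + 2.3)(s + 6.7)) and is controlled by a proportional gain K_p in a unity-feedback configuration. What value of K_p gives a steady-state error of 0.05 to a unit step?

K_p = 54.2

The loop is type 0, so e_ss(step) = 1/(1 + K_pos) with K_pos = K_p·G(0).
G(0) = 0.3504. Require 1/(1 + K_p·0.3504) = 0.05, so 1 + 0.3504·K_p = 20.
K_p = (20 − 1)/0.3504 = 54.2.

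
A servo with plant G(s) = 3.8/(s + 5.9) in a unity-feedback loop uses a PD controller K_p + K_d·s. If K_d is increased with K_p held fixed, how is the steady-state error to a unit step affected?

At s = 0 the derivative term contributes nothing: C(0) = K_p regardless of K_d, so K_pos = K_p·G(0) and e_ss are unchanged.

unchanged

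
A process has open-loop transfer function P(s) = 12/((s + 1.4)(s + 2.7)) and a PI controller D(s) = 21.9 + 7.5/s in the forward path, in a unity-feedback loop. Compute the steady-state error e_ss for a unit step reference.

The open loop D(s)P(s) has a pole at the origin (type 1), so the static position error constant is infinite and e_ss = 1/(1+∞) = 0.

0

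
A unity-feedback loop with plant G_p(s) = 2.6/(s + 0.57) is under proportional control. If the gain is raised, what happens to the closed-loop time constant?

decrease

Closed-loop pole is at s = −(0.57+K_p·2.6); larger K_p moves it further left, so τ = 1/(0.57+K_p·2.6) decreases.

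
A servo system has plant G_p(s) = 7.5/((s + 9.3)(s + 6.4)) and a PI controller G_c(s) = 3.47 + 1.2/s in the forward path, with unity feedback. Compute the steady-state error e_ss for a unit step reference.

0

The open loop G_c(s)G_p(s) has a pole at the origin (type 1), so the static position error constant is infinite and e_ss = 1/(1+∞) = 0.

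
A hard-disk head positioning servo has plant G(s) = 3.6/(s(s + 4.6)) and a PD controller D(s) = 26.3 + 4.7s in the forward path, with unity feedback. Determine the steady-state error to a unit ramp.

The loop has one pole at the origin (type 1). Velocity error constant K_v = lim_{s→0} s·D(s)G(s) = 26.3·3.6/4.6 = 20.58.
Steady-state error to a unit ramp: e_ss = 1/K_v = 0.0486.

0.0486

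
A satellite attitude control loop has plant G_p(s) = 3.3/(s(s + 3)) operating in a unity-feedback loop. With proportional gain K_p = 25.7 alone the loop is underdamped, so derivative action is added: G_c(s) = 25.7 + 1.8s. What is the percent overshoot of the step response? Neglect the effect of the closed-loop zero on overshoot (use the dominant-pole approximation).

17.5%

Forward path: (25.7 + 1.8s)·3.3/(s(s+3)). The closed-loop characteristic equation is s² + (3 + 3.3·1.8)s + 3.3·25.7 = 0.
That is s² + 8.94s + 84.81 = 0, so ω_n = 9.209 rad/s and ζ = 8.94/(2·9.209) = 0.4854.
%OS = 100·exp(−πζ/√(1−ζ²)) = 17.5%.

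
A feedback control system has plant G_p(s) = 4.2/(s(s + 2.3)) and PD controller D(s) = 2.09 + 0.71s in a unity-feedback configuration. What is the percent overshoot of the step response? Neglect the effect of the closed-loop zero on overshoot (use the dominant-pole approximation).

Forward path: (2.09 + 0.71s)·4.2/(s(s+2.3)). The closed-loop characteristic equation is s² + (2.3 + 4.2·0.71)s + 4.2·2.09 = 0.
That is s² + 5.282s + 8.778 = 0, so ω_n = 2.963 rad/s and ζ = 5.282/(2·2.963) = 0.8914.
%OS = 100·exp(−πζ/√(1−ζ²)) = 0.207%.

0.207%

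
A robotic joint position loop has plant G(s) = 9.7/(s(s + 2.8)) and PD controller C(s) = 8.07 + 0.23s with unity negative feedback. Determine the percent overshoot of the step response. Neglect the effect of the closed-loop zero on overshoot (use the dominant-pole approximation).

Forward path: (8.07 + 0.23s)·9.7/(s(s+2.8)). The closed-loop characteristic equation is s² + (2.8 + 9.7·0.23)s + 9.7·8.07 = 0.
That is s² + 5.031s + 78.28 = 0, so ω_n = 8.848 rad/s and ζ = 5.031/(2·8.848) = 0.2843.
%OS = 100·exp(−πζ/√(1−ζ²)) = 39.4%.

39.4%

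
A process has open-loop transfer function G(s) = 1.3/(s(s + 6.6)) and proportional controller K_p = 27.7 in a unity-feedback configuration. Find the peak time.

From 1 + K_pG(s) = 0: s² + 6.6s + 36.01 = 0 ⇒ ω_n = 6.001, ζ = 0.5499.
Damped frequency ω_d = ω_n√(1−ζ²) = 5.012 rad/s, so peak time T_p = π/ω_d = 0.627 s.

T_p = 0.627 s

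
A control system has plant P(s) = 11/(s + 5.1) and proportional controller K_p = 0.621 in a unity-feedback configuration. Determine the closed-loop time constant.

Closed-loop transfer function: T(s) = K_p·P(s)/(1 + K_p·P(s)) = 6.831/(s + 5.1 + 6.831) = 6.831/(s + 11.93).
Time constant τ = 1/11.93 = 0.0838 s.

τ = 0.0838 s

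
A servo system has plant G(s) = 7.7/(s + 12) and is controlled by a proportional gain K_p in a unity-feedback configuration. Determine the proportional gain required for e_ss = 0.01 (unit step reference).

The loop is type 0, so e_ss(step) = 1/(1 + K_pos) with K_pos = K_p·G(0).
G(0) = 0.6417. Require 1/(1 + K_p·0.6417) = 0.01, so 1 + 0.6417·K_p = 100.
K_p = (100 − 1)/0.6417 = 154.

K_p = 154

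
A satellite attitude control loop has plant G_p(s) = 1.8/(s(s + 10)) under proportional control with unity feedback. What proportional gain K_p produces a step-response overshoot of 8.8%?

K_p = 37.1

From %OS = 100·exp(−πζ/√(1−ζ²)) = 8.8%, ζ = −ln(0.088)/√(π²+ln²(0.088)) = 0.6119.
Characteristic equation s² + 10s + 1.8K_p = 0 gives ζ = 10/(2√(1.8K_p)).
Setting ζ = 0.6119: √(1.8K_p) = 10/(2·0.6119) = 8.171, so K_p = 66.77/1.8 = 37.1.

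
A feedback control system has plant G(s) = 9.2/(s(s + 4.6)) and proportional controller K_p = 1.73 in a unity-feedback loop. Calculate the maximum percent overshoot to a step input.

The closed-loop denominator s² + 4.6s + 15.92 gives ω_n = √15.92 = 3.989 and ζ = 4.6/(2ω_n) = 0.5765.
%OS = 100·exp(−πζ/√(1−ζ²)) = 100·exp(−π·0.5765/√0.6676) = 10.9%.

10.9%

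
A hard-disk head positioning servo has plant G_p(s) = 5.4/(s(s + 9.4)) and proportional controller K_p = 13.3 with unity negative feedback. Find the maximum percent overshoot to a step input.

Closed-loop characteristic equation: s² + 9.4s + 71.82 = 0, so ω_n = 8.475 rad/s and ζ = 9.4/(2·8.475) = 0.5546.
%OS = 100·exp(−πζ/√(1−ζ²)) = 100·exp(−π·0.5546/√0.6924) = 12.3%.

12.3%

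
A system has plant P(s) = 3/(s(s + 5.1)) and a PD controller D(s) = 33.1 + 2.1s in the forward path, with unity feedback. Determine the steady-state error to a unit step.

The open loop D(s)P(s) has a pole at the origin (type 1), so the static position error constant is infinite and e_ss = 1/(1+∞) = 0.

0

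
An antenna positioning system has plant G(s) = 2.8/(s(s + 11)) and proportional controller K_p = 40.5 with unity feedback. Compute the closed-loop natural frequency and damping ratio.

With unity feedback the closed-loop characteristic equation is s² + 11s + 40.5·2.8 = s² + 11s + 113.4 = 0.
So ω_n² = 113.4 ⇒ ω_n = 10.65 rad/s, and ζ = 11/(2ω_n) = 0.516.

ω_n = 10.6 rad/s, ζ = 0.516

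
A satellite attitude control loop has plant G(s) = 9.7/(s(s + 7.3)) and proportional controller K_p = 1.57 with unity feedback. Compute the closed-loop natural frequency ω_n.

With unity feedback the closed-loop characteristic equation is s² + 7.3s + 1.57·9.7 = s² + 7.3s + 15.23 = 0.
So ω_n² = 15.23 ⇒ ω_n = 3.902 rad/s, and ζ = 7.3/(2ω_n) = 0.935.

ω_n = 3.9 rad/s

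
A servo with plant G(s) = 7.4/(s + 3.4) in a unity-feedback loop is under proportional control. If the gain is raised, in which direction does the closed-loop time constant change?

The closed-loop bandwidth 3.4+K_p·7.4 grows with K_p, so τ shrinks.

decrease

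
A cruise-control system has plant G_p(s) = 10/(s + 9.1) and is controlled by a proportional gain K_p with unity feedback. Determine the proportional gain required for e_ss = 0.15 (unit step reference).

For a type-0 loop with proportional control, e_ss = 1/(1 + K_p·G_p(0)).
G_p(0) = 1.099. Require 1/(1 + K_p·1.099) = 0.15, so 1 + 1.099·K_p = 6.667.
K_p = (6.667 − 1)/1.099 = 5.16.

K_p = 5.16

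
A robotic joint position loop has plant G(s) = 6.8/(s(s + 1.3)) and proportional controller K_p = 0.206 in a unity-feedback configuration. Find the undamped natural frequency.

The closed-loop denominator is s(s+1.3) + 0.206·6.8 = s² + 1.3s + 1.401.
Matching s² + 2ζω_n s + ω_n²: ω_n = √1.401 = 1.184 rad/s and 2ζω_n = 1.3, so ζ = 1.3/(2·1.184) = 0.549.

ω_n = 1.18 rad/s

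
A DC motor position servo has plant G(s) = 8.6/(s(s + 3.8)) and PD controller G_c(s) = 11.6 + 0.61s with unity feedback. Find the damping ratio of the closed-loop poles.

ζ = 0.453

Forward path: (11.6 + 0.61s)·8.6/(s(s+3.8)). The closed-loop characteristic equation is s² + (3.8 + 8.6·0.61)s + 8.6·11.6 = 0.
That is s² + 9.046s + 99.76 = 0, so ω_n = 9.988 rad/s and ζ = 9.046/(2·9.988) = 0.4528.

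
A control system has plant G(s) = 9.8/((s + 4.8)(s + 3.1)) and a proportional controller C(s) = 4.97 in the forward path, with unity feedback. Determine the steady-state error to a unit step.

The loop is type 0. Static position error constant K_pos = C(0)·G(0) = 4.97·0.6586 = 3.273.
Steady-state error to a unit step: e_ss = 1/(1+K_pos) = 1/4.273 = 0.234.

0.234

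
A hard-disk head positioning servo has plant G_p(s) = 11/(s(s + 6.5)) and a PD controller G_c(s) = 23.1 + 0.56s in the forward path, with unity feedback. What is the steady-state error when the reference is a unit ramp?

0.0256

The loop has one pole at the origin (type 1). Velocity error constant K_v = lim_{s→0} s·G_c(s)G_p(s) = 23.1·11/6.5 = 39.09.
Steady-state error to a unit ramp: e_ss = 1/K_v = 0.0256.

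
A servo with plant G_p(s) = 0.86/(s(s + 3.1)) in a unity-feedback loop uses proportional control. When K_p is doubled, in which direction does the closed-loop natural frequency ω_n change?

ω_n = √(0.86·K_p), which grows with K_p.

increase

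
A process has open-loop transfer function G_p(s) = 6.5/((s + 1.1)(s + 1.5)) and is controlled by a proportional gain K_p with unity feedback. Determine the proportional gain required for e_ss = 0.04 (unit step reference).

For a type-0 loop with proportional control, e_ss = 1/(1 + K_p·G_p(0)).
G_p(0) = 3.939. Require 1/(1 + K_p·3.939) = 0.04, so 1 + 3.939·K_p = 25.
K_p = (25 − 1)/3.939 = 6.09.

K_p = 6.09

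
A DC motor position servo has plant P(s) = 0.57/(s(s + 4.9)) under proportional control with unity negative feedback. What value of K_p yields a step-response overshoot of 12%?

K_p = 33.7

From %OS = 100·exp(−πζ/√(1−ζ²)) = 12%, ζ = −ln(0.12)/√(π²+ln²(0.12)) = 0.5594.
Characteristic equation s² + 4.9s + 0.57K_p = 0 gives ζ = 4.9/(2√(0.57K_p)).
Setting ζ = 0.5594: √(0.57K_p) = 4.9/(2·0.5594) = 4.38, so K_p = 19.18/0.57 = 33.7.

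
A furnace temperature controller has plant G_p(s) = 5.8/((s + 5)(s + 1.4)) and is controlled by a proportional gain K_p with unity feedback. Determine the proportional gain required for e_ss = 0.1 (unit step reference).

K_p = 10.9

The loop is type 0, so e_ss(step) = 1/(1 + K_pos) with K_pos = K_p·G_p(0).
G_p(0) = 0.8286. Require 1/(1 + K_p·0.8286) = 0.1, so 1 + 0.8286·K_p = 10.
K_p = (10 − 1)/0.8286 = 10.9.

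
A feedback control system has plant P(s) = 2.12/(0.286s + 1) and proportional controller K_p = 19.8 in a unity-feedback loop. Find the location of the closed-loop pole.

Closed loop: T(s) = K_p·P/(1+K_p·P) = 41.98/(0.286s + 1 + 41.98), with pole at s = −(1 + 41.98)/0.286 = −150.3.

s = -150.3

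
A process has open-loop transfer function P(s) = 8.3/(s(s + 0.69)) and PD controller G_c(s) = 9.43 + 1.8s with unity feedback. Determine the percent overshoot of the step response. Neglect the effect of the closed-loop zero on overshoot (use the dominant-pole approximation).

Forward path: (9.43 + 1.8s)·8.3/(s(s+0.69)). The closed-loop characteristic equation is s² + (0.69 + 8.3·1.8)s + 8.3·9.43 = 0.
That is s² + 15.63s + 78.27 = 0, so ω_n = 8.847 rad/s and ζ = 15.63/(2·8.847) = 0.8834.
%OS = 100·exp(−πζ/√(1−ζ²)) = 0.268%.

0.268%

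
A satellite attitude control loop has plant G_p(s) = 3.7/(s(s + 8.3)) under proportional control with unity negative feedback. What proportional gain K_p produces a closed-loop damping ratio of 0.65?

K_p = 11

Closed-loop characteristic equation: s² + 8.3s + K_p·3.7 = 0.
So ω_n = √(3.7K_p) and 2ζω_n = 8.3, giving ζ = 8.3/(2√(3.7K_p)).
Setting ζ = 0.65: √(3.7K_p) = 8.3/(2·0.65) = 6.385, so K_p = 40.76/3.7 = 11.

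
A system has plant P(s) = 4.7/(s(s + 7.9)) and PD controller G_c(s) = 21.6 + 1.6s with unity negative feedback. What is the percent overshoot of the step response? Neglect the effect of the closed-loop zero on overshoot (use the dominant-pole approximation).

2.39%

Forward path: (21.6 + 1.6s)·4.7/(s(s+7.9)). The closed-loop characteristic equation is s² + (7.9 + 4.7·1.6)s + 4.7·21.6 = 0.
That is s² + 15.42s + 101.5 = 0, so ω_n = 10.08 rad/s and ζ = 15.42/(2·10.08) = 0.7652.
%OS = 100·exp(−πζ/√(1−ζ²)) = 2.39%.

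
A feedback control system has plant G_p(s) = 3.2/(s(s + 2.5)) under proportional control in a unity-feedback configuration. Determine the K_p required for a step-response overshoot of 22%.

From %OS = 100·exp(−πζ/√(1−ζ²)) = 22%, ζ = −ln(0.22)/√(π²+ln²(0.22)) = 0.4342.
Characteristic equation s² + 2.5s + 3.2K_p = 0 gives ζ = 2.5/(2√(3.2K_p)).
Setting ζ = 0.4342: √(3.2K_p) = 2.5/(2·0.4342) = 2.879, so K_p = 8.289/3.2 = 2.59.

K_p = 2.59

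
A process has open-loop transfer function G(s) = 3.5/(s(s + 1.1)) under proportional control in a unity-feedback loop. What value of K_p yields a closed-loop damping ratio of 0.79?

K_p = 0.138

Closed-loop characteristic equation: s² + 1.1s + K_p·3.5 = 0.
So ω_n = √(3.5K_p) and 2ζω_n = 1.1, giving ζ = 1.1/(2√(3.5K_p)).
Setting ζ = 0.79: √(3.5K_p) = 1.1/(2·0.79) = 0.6962, so K_p = 0.4847/3.5 = 0.138.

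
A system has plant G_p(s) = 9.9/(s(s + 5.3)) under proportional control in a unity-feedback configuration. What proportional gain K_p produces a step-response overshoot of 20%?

K_p = 3.41

From %OS = 100·exp(−πζ/√(1−ζ²)) = 20%, ζ = −ln(0.2)/√(π²+ln²(0.2)) = 0.4559.
Characteristic equation s² + 5.3s + 9.9K_p = 0 gives ζ = 5.3/(2√(9.9K_p)).
Setting ζ = 0.4559: √(9.9K_p) = 5.3/(2·0.4559) = 5.812, so K_p = 33.78/9.9 = 3.41.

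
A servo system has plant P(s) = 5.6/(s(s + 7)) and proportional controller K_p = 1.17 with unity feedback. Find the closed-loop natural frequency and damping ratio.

ω_n = 2.56 rad/s, ζ = 1.37

With unity feedback the closed-loop characteristic equation is s² + 7s + 1.17·5.6 = s² + 7s + 6.552 = 0.
Matching s² + 2ζω_n s + ω_n²: ω_n = √6.552 = 2.56 rad/s and 2ζω_n = 7, so ζ = 7/(2·2.56) = 1.37.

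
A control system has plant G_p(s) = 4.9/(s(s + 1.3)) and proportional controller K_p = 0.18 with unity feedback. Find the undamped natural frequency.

ω_n = 0.939 rad/s

1 + K_p·G_p(s) = 0 gives s² + 1.3s + 0.882 = 0.
So ω_n² = 0.882 ⇒ ω_n = 0.9391 rad/s, and ζ = 1.3/(2ω_n) = 0.692.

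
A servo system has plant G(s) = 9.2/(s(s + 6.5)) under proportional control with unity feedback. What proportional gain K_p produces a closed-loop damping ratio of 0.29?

Closed-loop characteristic equation: s² + 6.5s + K_p·9.2 = 0.
So ω_n = √(9.2K_p) and 2ζω_n = 6.5, giving ζ = 6.5/(2√(9.2K_p)).
Setting ζ = 0.29: √(9.2K_p) = 6.5/(2·0.29) = 11.21, so K_p = 125.6/9.2 = 13.7.

K_p = 13.7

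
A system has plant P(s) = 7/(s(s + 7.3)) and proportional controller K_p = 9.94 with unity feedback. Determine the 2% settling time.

T_s ≈ 1.1 s

From 1 + K_pP(s) = 0: s² + 7.3s + 69.58 = 0 ⇒ ω_n = 8.341, ζ = 0.4376.
2% settling time T_s ≈ 4/(ζω_n) = 4/3.65 = 1.1 s.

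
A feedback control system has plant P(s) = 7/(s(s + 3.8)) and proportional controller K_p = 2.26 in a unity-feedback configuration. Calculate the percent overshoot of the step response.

18.1%

From 1 + K_pP(s) = 0: s² + 3.8s + 15.82 = 0 ⇒ ω_n = 3.977, ζ = 0.4777.
%OS = 100·exp(−πζ/√(1−ζ²)) = 100·exp(−π·0.4777/√0.7718) = 18.1%.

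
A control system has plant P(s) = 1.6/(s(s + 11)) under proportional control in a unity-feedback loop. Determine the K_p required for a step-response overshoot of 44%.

K_p = 296

From %OS = 100·exp(−πζ/√(1−ζ²)) = 44%, ζ = −ln(0.44)/√(π²+ln²(0.44)) = 0.2528.
Characteristic equation s² + 11s + 1.6K_p = 0 gives ζ = 11/(2√(1.6K_p)).
Setting ζ = 0.2528: √(1.6K_p) = 11/(2·0.2528) = 21.75, so K_p = 473.2/1.6 = 296.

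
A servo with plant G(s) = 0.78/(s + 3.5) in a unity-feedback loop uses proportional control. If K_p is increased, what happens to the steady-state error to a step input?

e_ss = 1/(1 + K_p·G(0)); a larger K_p raises the denominator, so e_ss decreases.

decrease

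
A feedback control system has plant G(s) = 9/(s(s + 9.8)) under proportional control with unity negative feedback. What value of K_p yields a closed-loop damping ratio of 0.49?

Closed-loop characteristic equation: s² + 9.8s + K_p·9 = 0.
So ω_n = √(9K_p) and 2ζω_n = 9.8, giving ζ = 9.8/(2√(9K_p)).
Setting ζ = 0.49: √(9K_p) = 9.8/(2·0.49) = 10, so K_p = 100/9 = 11.1.

K_p = 11.1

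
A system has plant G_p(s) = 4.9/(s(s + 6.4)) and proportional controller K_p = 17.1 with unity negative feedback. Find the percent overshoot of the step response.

Closed-loop characteristic equation: s² + 6.4s + 83.79 = 0, so ω_n = 9.154 rad/s and ζ = 6.4/(2·9.154) = 0.3496.
%OS = 100·exp(−πζ/√(1−ζ²)) = 100·exp(−π·0.3496/√0.8778) = 31%.

31%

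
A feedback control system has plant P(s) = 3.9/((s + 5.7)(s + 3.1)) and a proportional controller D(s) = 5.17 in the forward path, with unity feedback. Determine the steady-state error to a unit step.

The loop is type 0. Static position error constant K_pos = D(0)·P(0) = 5.17·0.2207 = 1.141.
Steady-state error to a unit step: e_ss = 1/(1+K_pos) = 1/2.141 = 0.467.

0.467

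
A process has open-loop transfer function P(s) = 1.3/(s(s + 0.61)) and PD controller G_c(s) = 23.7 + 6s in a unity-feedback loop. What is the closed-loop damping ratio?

ζ = 0.758

Forward path: (23.7 + 6s)·1.3/(s(s+0.61)). The closed-loop characteristic equation is s² + (0.61 + 1.3·6)s + 1.3·23.7 = 0.
That is s² + 8.41s + 30.81 = 0, so ω_n = 5.551 rad/s and ζ = 8.41/(2·5.551) = 0.7576.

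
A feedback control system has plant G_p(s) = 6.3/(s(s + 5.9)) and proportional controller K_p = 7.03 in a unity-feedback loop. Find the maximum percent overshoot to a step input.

The closed-loop denominator s² + 5.9s + 44.29 gives ω_n = √44.29 = 6.655 and ζ = 5.9/(2ω_n) = 0.4433.
%OS = 100·exp(−πζ/√(1−ζ²)) = 100·exp(−π·0.4433/√0.8035) = 21.1%.

21.1%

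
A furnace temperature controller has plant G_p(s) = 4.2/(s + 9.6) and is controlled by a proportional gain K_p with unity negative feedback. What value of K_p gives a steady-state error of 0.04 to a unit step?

Steady-state error for a unit step on this type-0 loop is 1/(1 + K_p·G_p(0)).
G_p(0) = 0.4375. Require 1/(1 + K_p·0.4375) = 0.04, so 1 + 0.4375·K_p = 25.
K_p = (25 − 1)/0.4375 = 54.9.

K_p = 54.9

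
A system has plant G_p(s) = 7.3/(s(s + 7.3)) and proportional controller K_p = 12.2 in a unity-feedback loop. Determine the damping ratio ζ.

1 + K_p·G_p(s) = 0 gives s² + 7.3s + 89.06 = 0.
So ω_n² = 89.06 ⇒ ω_n = 9.437 rad/s, and ζ = 7.3/(2ω_n) = 0.387.

ζ = 0.387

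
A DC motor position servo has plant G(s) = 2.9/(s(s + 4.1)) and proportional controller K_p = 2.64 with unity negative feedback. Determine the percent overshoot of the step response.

The closed-loop denominator s² + 4.1s + 7.656 gives ω_n = √7.656 = 2.767 and ζ = 4.1/(2ω_n) = 0.7409.
%OS = 100·exp(−πζ/√(1−ζ²)) = 100·exp(−π·0.7409/√0.4511) = 3.13%.

3.13%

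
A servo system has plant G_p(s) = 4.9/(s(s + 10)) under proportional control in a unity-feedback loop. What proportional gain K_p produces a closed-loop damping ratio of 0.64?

K_p = 12.5

Closed-loop characteristic equation: s² + 10s + K_p·4.9 = 0.
So ω_n = √(4.9K_p) and 2ζω_n = 10, giving ζ = 10/(2√(4.9K_p)).
Setting ζ = 0.64: √(4.9K_p) = 10/(2·0.64) = 7.812, so K_p = 61.04/4.9 = 12.5.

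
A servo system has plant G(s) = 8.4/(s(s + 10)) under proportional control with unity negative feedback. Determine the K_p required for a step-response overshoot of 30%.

From %OS = 100·exp(−πζ/√(1−ζ²)) = 30%, ζ = −ln(0.3)/√(π²+ln²(0.3)) = 0.3579.
Characteristic equation s² + 10s + 8.4K_p = 0 gives ζ = 10/(2√(8.4K_p)).
Setting ζ = 0.3579: √(8.4K_p) = 10/(2·0.3579) = 13.97, so K_p = 195.2/8.4 = 23.2.

K_p = 23.2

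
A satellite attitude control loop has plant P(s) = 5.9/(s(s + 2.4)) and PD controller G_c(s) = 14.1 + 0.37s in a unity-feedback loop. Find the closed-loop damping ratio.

Forward path: (14.1 + 0.37s)·5.9/(s(s+2.4)). The closed-loop characteristic equation is s² + (2.4 + 5.9·0.37)s + 5.9·14.1 = 0.
That is s² + 4.583s + 83.19 = 0, so ω_n = 9.121 rad/s and ζ = 4.583/(2·9.121) = 0.2512.

ζ = 0.251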